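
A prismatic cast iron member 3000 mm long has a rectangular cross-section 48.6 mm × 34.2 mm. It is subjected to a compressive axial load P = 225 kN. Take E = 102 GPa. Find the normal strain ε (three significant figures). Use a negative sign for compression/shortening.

A = 1662 mm².
σ = N/A = -135.4 MPa; ε = σ/E = -135.4/102000 = -1.327e-03.

-0.00133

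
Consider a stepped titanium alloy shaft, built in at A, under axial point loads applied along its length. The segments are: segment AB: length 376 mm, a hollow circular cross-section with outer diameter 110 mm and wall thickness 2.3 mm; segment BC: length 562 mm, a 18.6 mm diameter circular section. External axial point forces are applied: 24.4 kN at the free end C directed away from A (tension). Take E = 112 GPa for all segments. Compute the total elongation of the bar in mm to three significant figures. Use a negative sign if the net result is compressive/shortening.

Internal axial forces (sectioning from the free end, tension +): N_BC = 24.4 kN, N_AB = 24.4 kN.
A_AB = 778.2 mm².
A_BC = 271.7 mm².
δ_AB = 24400·376/(778.2·112000) = 0.1053 mm
δ_BC = 24400·562/(271.7·112000) = 0.4506 mm
δ = Σδ_i = 0.5559 mm.

0.556 mm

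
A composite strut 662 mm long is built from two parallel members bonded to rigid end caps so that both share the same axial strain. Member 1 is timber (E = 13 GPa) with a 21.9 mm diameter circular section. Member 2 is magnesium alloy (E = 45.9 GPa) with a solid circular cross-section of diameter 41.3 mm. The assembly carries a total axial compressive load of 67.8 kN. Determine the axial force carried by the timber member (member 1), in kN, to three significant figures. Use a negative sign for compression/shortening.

-5.00 kN

A_1 = 376.7 mm².
A_2 = 1340 mm².
Equal strain + equilibrium ⇒ each member carries load in proportion to AE: A₁E₁ = 4897000 N, A₂E₂ = 61490000 N, ΣAE = 66390000 N.
F₁ = P·A₁E₁/ΣAE = -67800·4897000/66390000 = -5001 N.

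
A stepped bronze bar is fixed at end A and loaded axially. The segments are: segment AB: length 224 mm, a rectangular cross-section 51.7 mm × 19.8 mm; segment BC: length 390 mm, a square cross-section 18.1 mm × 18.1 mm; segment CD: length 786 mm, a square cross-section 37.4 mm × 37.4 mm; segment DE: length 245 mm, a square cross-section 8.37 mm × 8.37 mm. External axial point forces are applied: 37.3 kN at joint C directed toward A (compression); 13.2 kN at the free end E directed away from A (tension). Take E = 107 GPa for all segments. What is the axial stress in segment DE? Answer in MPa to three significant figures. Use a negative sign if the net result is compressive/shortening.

Internal axial forces (sectioning from the free end, tension +): N_DE = 13.2 kN, N_CD = 13.2 kN, N_BC = -24.1 kN, N_AB = -24.1 kN.
A_DE = 70.06 mm².
σ_DE = N_DE/A_DE = 13200/70.06 = 188.4 MPa.

188 MPa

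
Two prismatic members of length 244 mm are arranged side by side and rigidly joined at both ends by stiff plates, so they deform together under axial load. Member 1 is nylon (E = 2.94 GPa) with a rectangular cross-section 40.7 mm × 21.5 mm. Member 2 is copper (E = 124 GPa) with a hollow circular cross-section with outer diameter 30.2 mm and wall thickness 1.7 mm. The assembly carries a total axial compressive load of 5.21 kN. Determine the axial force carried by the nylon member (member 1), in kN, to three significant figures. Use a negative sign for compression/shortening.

A_1 = 875.1 mm².
A_2 = 152.2 mm².
Equal strain + equilibrium ⇒ each member carries load in proportion to AE: A₁E₁ = 2573000 N, A₂E₂ = 18870000 N, ΣAE = 21450000 N.
F₁ = P·A₁E₁/ΣAE = -5210·2573000/21450000 = -625 N.

-0.625 kN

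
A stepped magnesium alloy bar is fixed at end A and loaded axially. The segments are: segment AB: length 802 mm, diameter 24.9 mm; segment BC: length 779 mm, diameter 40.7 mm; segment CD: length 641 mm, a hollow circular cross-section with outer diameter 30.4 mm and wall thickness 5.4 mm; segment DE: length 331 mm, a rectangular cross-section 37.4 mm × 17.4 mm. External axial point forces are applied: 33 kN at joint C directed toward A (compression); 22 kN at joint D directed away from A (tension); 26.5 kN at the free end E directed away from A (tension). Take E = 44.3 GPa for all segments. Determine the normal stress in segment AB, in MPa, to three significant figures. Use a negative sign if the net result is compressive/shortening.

Internal axial forces (sectioning from the free end, tension +): N_DE = 26.5 kN, N_CD = 48.5 kN, N_BC = 15.5 kN, N_AB = 15.5 kN.
A_AB = 487 mm².
σ_AB = N_AB/A_AB = 15500/487 = 31.83 MPa.

31.8 MPa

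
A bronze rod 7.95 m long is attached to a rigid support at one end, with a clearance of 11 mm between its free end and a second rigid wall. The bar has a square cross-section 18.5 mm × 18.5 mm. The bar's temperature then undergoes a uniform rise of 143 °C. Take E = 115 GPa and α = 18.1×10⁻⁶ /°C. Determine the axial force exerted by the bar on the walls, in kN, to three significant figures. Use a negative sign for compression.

-47.4 kN

Free thermal expansion αLΔT = 18.1e-6 · 7950 · 143 = 20.58 mm.
The walls engage after the gap closes; constrained expansion = 20.58 − 11 = 9.577 mm.
The walls impose strain ε = −(9.577)/7950 = -1.2047e-03; σ = Eε = 115000 · -1.2047e-03 = -138.5 MPa.
Wall reaction R = σ·A = -138.5·342.2 = -47410 N = -47.41 kN.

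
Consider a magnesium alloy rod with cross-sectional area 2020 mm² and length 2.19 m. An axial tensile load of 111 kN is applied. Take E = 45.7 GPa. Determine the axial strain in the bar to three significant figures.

0.00120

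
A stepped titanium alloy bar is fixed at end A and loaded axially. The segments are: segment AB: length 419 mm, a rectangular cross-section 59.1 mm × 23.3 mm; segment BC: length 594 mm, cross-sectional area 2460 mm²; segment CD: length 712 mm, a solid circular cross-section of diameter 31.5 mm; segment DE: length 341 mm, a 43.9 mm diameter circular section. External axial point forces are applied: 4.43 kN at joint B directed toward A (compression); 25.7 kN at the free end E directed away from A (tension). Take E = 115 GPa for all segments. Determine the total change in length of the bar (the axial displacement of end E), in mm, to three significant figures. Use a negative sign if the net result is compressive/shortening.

0.365 mm

Internal axial forces (sectioning from the free end, tension +): N_DE = 25.7 kN, N_CD = 25.7 kN, N_BC = 25.7 kN, N_AB = 21.27 kN.
A_AB = 1377 mm².
A_CD = 779.3 mm².
A_DE = 1514 mm².
δ_AB = 21270·419/(1377·115000) = 0.05628 mm
δ_BC = 25700·594/(2460·115000) = 0.05396 mm
δ_CD = 25700·712/(779.3·115000) = 0.2042 mm
δ_DE = 25700·341/(1514·115000) = 0.05035 mm
δ = Σδ_i = 0.3648 mm.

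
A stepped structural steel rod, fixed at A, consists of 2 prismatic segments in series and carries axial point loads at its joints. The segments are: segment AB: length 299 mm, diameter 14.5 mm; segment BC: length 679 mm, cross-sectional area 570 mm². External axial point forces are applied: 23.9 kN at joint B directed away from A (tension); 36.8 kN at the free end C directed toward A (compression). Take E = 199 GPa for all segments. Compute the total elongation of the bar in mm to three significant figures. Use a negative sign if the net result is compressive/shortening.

Internal axial forces (sectioning from the free end, tension +): N_BC = -36.8 kN, N_AB = -12.9 kN.
A_AB = 165.1 mm².
δ_AB = -12900·299/(165.1·199000) = -0.1174 mm
δ_BC = -36800·679/(570·199000) = -0.2203 mm
δ = Σδ_i = -0.3377 mm.

-0.338 mm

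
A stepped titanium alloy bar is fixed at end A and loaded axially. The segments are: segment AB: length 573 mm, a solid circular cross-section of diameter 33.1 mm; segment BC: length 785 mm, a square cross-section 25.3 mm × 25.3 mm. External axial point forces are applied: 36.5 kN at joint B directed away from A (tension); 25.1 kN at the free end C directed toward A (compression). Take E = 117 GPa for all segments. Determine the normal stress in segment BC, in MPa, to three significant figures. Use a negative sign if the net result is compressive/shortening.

Internal axial forces (sectioning from the free end, tension +): N_BC = -25.1 kN, N_AB = 11.4 kN.
A_BC = 640.1 mm².
σ_BC = N_BC/A_BC = -25100/640.1 = -39.21 MPa.

-39.2 MPa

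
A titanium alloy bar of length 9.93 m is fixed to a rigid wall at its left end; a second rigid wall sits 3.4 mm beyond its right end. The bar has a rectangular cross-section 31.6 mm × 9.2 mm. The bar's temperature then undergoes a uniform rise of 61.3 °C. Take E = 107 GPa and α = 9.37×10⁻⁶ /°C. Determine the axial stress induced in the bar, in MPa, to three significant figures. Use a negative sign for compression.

-24.8 MPa

Free thermal expansion αLΔT = 9.37e-6 · 9930 · 61.3 = 5.704 mm.
The walls engage after the gap closes; constrained expansion = 5.704 − 3.4 = 2.304 mm.
The walls impose strain ε = −(2.304)/9930 = -2.3198e-04; σ = Eε = 107000 · -2.3198e-04 = -24.82 MPa.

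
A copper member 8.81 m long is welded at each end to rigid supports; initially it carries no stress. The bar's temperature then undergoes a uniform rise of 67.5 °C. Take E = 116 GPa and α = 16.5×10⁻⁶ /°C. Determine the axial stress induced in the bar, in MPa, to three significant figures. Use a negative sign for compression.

-129 MPa

Free thermal expansion αLΔT = 16.5e-6 · 8810 · 67.5 = 9.812 mm.
The walls impose strain ε = −(9.812)/8810 = -1.1137e-03; σ = Eε = 116000 · -1.1137e-03 = -129.2 MPa.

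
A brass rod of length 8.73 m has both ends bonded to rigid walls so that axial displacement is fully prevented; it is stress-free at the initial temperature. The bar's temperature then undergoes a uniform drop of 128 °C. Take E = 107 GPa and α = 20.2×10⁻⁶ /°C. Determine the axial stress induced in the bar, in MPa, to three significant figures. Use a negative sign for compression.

Free thermal expansion αLΔT = 20.2e-6 · 8730 · -128 = -22.57 mm.
The walls impose strain ε = −(-22.57)/8730 = 2.5856e-03; σ = Eε = 107000 · 2.5856e-03 = 276.7 MPa.

277 MPa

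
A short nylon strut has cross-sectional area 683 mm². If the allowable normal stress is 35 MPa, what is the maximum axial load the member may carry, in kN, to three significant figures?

P_max = σ_allow · A = 35 · 683 = 23900 N = 23.91 kN.

23.9 kN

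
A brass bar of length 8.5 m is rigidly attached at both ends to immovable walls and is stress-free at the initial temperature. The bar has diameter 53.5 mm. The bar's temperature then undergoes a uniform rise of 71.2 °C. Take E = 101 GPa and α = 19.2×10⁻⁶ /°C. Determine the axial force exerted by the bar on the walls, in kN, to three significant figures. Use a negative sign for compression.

Free thermal expansion αLΔT = 19.2e-6 · 8500 · 71.2 = 11.62 mm.
The walls impose strain ε = −(11.62)/8500 = -1.3670e-03; σ = Eε = 101000 · -1.3670e-03 = -138.1 MPa.
Wall reaction R = σ·A = -138.1·2248 = -310400 N = -310.4 kN.

-310 kN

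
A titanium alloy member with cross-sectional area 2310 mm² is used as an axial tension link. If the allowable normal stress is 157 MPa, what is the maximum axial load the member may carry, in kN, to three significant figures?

P_max = σ_allow · A = 157 · 2310 = 362700 N = 362.7 kN.

363 kN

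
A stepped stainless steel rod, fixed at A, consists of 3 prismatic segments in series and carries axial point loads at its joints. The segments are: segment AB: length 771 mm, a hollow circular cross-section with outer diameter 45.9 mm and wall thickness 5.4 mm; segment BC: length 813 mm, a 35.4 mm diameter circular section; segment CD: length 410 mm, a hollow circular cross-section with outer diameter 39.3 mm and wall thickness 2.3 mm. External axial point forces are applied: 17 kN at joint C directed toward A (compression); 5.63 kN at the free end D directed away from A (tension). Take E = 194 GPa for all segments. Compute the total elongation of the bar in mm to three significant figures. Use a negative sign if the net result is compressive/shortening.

-0.0697 mm

Internal axial forces (sectioning from the free end, tension +): N_CD = 5.63 kN, N_BC = -11.37 kN, N_AB = -11.37 kN.
A_AB = 687.1 mm².
A_BC = 984.2 mm².
A_CD = 267.3 mm².
δ_AB = -11370·771/(687.1·194000) = -0.06577 mm
δ_BC = -11370·813/(984.2·194000) = -0.04841 mm
δ_CD = 5630·410/(267.3·194000) = 0.04451 mm
δ = Σδ_i = -0.06967 mm.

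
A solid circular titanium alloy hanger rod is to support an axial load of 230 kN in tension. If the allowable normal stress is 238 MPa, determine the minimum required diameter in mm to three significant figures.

35.1 mm

Required area A ≥ P/σ_allow = 230000/238 = 966.4 mm².
For a solid circular section, d ≥ √(4A/π) = 35.08 mm.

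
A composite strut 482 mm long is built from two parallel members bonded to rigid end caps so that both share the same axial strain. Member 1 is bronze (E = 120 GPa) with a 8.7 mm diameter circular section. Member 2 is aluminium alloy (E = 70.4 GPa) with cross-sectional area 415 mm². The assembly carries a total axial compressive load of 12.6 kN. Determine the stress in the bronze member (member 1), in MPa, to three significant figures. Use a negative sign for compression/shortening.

A_1 = 59.45 mm².
Equal strain + equilibrium ⇒ each member carries load in proportion to AE: A₁E₁ = 7134000 N, A₂E₂ = 29220000 N, ΣAE = 36350000 N.
σ₁ = P·E₁/ΣAE = -12600·120000/36350000 = -41.6 MPa.

-41.6 MPa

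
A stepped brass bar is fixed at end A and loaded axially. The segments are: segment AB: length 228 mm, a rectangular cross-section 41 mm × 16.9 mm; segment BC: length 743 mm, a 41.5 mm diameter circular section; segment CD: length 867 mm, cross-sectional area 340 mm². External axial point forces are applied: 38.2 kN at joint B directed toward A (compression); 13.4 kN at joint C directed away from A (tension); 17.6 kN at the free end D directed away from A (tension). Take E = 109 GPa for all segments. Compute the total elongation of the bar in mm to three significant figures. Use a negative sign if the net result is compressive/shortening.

Internal axial forces (sectioning from the free end, tension +): N_CD = 17.6 kN, N_BC = 31 kN, N_AB = -7.2 kN.
A_AB = 692.9 mm².
A_BC = 1353 mm².
δ_AB = -7200·228/(692.9·109000) = -0.02174 mm
δ_BC = 31000·743/(1353·109000) = 0.1562 mm
δ_CD = 17600·867/(340·109000) = 0.4117 mm
δ = Σδ_i = 0.5462 mm.

0.546 mm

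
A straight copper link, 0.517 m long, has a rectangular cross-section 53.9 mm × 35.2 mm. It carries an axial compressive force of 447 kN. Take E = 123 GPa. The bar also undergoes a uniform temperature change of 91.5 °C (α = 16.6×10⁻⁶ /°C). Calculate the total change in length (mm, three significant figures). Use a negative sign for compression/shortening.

A = 1897 mm².
δ_mech = NL/(AE) = -447000·517/(1897·123000) = -0.9903 mm.
δ_thermal = αLΔT = 16.6e-6·517·91.5 = 0.7853 mm.
δ = δ_mech + δ_thermal = -0.205 mm.

-0.205 mm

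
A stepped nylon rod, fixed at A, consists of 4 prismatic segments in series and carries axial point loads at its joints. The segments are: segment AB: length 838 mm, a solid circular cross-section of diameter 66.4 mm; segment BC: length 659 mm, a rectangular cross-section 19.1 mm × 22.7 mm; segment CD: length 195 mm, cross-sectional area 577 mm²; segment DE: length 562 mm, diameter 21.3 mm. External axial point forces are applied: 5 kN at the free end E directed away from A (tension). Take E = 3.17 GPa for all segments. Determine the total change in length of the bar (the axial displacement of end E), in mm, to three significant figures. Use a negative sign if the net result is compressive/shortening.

5.80 mm

Internal axial forces (sectioning from the free end, tension +): N_DE = 5 kN, N_CD = 5 kN, N_BC = 5 kN, N_AB = 5 kN.
A_AB = 3463 mm².
A_BC = 433.6 mm².
A_DE = 356.3 mm².
δ_AB = 5000·838/(3463·3170) = 0.3817 mm
δ_BC = 5000·659/(433.6·3170) = 2.397 mm
δ_CD = 5000·195/(577·3170) = 0.5331 mm
δ_DE = 5000·562/(356.3·3170) = 2.488 mm
δ = Σδ_i = 5.8 mm.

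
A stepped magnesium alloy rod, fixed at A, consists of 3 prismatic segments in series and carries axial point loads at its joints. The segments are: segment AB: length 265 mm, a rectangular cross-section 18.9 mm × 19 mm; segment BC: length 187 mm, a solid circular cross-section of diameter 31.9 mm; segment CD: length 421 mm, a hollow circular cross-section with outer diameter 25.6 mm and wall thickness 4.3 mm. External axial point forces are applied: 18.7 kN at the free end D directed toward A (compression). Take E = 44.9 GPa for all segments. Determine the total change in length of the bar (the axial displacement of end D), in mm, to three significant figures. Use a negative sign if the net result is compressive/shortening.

-1.01 mm

Internal axial forces (sectioning from the free end, tension +): N_CD = -18.7 kN, N_BC = -18.7 kN, N_AB = -18.7 kN.
A_AB = 359.1 mm².
A_BC = 799.2 mm².
A_CD = 287.7 mm².
δ_AB = -18700·265/(359.1·44900) = -0.3073 mm
δ_BC = -18700·187/(799.2·44900) = -0.09745 mm
δ_CD = -18700·421/(287.7·44900) = -0.6094 mm
δ = Σδ_i = -1.014 mm.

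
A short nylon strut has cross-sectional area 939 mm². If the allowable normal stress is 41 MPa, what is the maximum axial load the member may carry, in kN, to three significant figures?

P_max = σ_allow · A = 41 · 939 = 38500 N = 38.5 kN.

38.5 kN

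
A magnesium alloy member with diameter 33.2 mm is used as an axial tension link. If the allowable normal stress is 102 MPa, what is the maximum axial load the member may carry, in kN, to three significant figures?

88.3 kN

A = 865.7 mm².
P_max = σ_allow · A = 102 · 865.7 = 88300 N = 88.3 kN.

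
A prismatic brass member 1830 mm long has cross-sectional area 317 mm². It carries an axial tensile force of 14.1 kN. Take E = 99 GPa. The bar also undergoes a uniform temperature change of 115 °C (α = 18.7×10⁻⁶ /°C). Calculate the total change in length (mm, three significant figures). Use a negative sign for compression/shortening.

4.76 mm

δ_mech = NL/(AE) = 14100·1830/(317·99000) = 0.8222 mm.
δ_thermal = αLΔT = 18.7e-6·1830·115 = 3.935 mm.
δ = δ_mech + δ_thermal = 4.758 mm.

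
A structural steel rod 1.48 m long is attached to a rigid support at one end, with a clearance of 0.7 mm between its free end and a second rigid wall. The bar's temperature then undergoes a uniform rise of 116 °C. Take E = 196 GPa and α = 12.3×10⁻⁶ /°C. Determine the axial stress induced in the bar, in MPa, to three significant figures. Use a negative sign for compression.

Free thermal expansion αLΔT = 12.3e-6 · 1480 · 116 = 2.112 mm.
The walls engage after the gap closes; constrained expansion = 2.112 − 0.7 = 1.412 mm.
The walls impose strain ε = −(1.412)/1480 = -9.5383e-04; σ = Eε = 196000 · -9.5383e-04 = -187 MPa.

-187 MPa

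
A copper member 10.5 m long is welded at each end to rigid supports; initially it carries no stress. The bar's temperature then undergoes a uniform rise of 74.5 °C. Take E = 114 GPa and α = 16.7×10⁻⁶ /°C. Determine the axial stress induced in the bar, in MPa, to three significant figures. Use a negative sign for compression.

-142 MPa

Free thermal expansion αLΔT = 16.7e-6 · 10500 · 74.5 = 13.06 mm.
The walls impose strain ε = −(13.06)/10500 = -1.2441e-03; σ = Eε = 114000 · -1.2441e-03 = -141.8 MPa.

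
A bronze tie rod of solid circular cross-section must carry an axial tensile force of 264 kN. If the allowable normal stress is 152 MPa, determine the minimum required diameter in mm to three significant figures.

Required area A ≥ P/σ_allow = 264000/152 = 1737 mm².
For a solid circular section, d ≥ √(4A/π) = 47.03 mm.

47.0 mm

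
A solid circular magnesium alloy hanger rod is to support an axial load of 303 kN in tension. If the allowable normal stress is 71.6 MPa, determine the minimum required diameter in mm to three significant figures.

73.4 mm

Required area A ≥ P/σ_allow = 303000/71.6 = 4232 mm².
For a solid circular section, d ≥ √(4A/π) = 73.4 mm.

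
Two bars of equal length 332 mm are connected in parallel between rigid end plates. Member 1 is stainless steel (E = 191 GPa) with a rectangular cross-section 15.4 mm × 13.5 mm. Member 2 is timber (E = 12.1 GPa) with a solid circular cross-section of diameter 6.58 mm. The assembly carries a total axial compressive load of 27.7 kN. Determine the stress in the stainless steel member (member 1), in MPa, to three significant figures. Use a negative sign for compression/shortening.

A_1 = 207.9 mm².
A_2 = 34 mm².
Equal strain + equilibrium ⇒ each member carries load in proportion to AE: A₁E₁ = 39710000 N, A₂E₂ = 411500 N, ΣAE = 40120000 N.
σ₁ = P·E₁/ΣAE = -27700·191000/40120000 = -131.9 MPa.

-132 MPa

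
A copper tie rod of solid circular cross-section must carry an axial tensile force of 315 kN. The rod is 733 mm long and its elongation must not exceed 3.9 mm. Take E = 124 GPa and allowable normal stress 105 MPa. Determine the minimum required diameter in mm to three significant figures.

Required area A ≥ P/σ_allow = 315000/105 = 3000 mm².
For a solid circular section, d ≥ √(4A/π) = 61.8 mm.
Elongation limit: A ≥ PL/(Eδ_allow) = 315000·733/(124000·3.9) = 477.5 mm² ⇒ d ≥ 24.66 mm.
The stress limit governs.

61.8 mm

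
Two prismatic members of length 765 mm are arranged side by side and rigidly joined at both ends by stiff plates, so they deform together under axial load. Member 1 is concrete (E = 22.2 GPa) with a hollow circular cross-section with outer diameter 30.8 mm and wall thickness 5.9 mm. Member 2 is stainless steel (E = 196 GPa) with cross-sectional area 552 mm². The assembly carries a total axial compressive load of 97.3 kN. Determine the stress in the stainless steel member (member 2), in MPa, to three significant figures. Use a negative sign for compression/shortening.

-161 MPa

A_1 = 461.5 mm².
Equal strain + equilibrium ⇒ each member carries load in proportion to AE: A₁E₁ = 10250000 N, A₂E₂ = 108200000 N, ΣAE = 118400000 N.
σ₂ = P·E₂/ΣAE = -97300·196000/118400000 = -161 MPa.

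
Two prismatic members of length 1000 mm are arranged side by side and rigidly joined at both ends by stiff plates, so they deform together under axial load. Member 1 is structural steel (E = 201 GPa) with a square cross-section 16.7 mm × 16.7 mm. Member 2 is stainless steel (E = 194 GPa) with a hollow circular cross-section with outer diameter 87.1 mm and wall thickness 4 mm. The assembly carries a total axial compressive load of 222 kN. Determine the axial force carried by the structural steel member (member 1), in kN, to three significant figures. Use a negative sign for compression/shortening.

A_1 = 278.9 mm².
A_2 = 1044 mm².
Equal strain + equilibrium ⇒ each member carries load in proportion to AE: A₁E₁ = 56060000 N, A₂E₂ = 202600000 N, ΣAE = 258600000 N.
F₁ = P·A₁E₁/ΣAE = -222000·56060000/258600000 = -48110 N.

-48.1 kN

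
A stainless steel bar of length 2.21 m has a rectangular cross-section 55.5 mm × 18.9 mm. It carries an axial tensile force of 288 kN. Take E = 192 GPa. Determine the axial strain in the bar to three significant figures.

A = 1049 mm².
σ = N/A = 274.6 MPa; ε = σ/E = 274.6/192000 = 1.430e-03.

0.00143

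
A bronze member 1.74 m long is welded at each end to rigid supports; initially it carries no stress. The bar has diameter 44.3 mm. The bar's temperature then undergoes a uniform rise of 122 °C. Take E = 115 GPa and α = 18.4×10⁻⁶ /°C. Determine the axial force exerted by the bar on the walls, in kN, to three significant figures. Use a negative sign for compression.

Free thermal expansion αLΔT = 18.4e-6 · 1740 · 122 = 3.906 mm.
The walls impose strain ε = −(3.906)/1740 = -2.2448e-03; σ = Eε = 115000 · -2.2448e-03 = -258.2 MPa.
Wall reaction R = σ·A = -258.2·1541 = -397900 N = -397.9 kN.

-398 kN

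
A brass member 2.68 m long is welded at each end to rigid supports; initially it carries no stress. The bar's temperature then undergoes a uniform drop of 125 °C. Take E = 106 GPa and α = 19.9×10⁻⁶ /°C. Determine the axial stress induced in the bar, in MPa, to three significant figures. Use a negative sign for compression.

264 MPa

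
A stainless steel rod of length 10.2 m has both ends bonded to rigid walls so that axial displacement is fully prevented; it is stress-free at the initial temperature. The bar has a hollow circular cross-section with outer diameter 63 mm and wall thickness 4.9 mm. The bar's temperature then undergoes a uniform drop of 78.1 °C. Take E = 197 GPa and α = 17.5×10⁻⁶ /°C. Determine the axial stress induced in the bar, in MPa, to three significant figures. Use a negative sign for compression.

Free thermal expansion αLΔT = 17.5e-6 · 10200 · -78.1 = -13.94 mm.
The walls impose strain ε = −(-13.94)/10200 = 1.3667e-03; σ = Eε = 197000 · 1.3667e-03 = 269.2 MPa.

269 MPa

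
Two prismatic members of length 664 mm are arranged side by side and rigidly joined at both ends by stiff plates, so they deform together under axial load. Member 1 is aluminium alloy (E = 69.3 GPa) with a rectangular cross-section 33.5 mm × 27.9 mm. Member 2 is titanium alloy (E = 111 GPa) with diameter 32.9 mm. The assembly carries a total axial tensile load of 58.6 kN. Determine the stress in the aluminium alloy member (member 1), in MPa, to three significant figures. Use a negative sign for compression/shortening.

A_1 = 934.6 mm².
A_2 = 850.1 mm².
Equal strain + equilibrium ⇒ each member carries load in proportion to AE: A₁E₁ = 64770000 N, A₂E₂ = 94360000 N, ΣAE = 159100000 N.
σ₁ = P·E₁/ΣAE = 58600·69300/159100000 = 25.52 MPa.

25.5 MPa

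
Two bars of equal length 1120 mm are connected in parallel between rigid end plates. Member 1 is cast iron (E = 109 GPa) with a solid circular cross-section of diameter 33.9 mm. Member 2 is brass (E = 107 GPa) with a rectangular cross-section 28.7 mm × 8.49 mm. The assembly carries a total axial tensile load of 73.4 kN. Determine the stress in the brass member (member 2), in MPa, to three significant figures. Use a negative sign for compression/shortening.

63.1 MPa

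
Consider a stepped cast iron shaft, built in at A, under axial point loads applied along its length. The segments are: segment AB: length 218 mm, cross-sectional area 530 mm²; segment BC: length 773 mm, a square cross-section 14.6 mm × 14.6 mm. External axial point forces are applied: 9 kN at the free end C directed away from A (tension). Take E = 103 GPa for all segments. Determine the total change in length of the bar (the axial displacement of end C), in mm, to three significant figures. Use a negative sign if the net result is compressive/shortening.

0.353 mm

Internal axial forces (sectioning from the free end, tension +): N_BC = 9 kN, N_AB = 9 kN.
A_BC = 213.2 mm².
δ_AB = 9000·218/(530·103000) = 0.03594 mm
δ_BC = 9000·773/(213.2·103000) = 0.3169 mm
δ = Σδ_i = 0.3528 mm.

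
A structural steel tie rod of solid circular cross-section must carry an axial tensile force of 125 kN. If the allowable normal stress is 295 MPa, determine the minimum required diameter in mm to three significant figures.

Required area A ≥ P/σ_allow = 125000/295 = 423.7 mm².
For a solid circular section, d ≥ √(4A/π) = 23.23 mm.

23.2 mm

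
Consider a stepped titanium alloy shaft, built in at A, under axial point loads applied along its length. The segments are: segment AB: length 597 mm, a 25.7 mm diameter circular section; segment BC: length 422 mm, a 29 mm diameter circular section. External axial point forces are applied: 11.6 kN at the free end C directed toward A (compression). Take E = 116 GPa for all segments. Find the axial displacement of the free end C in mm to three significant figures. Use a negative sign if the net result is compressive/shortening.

-0.179 mm

Internal axial forces (sectioning from the free end, tension +): N_BC = -11.6 kN, N_AB = -11.6 kN.
A_AB = 518.7 mm².
A_BC = 660.5 mm².
δ_AB = -11600·597/(518.7·116000) = -0.1151 mm
δ_BC = -11600·422/(660.5·116000) = -0.06389 mm
δ = Σδ_i = -0.179 mm.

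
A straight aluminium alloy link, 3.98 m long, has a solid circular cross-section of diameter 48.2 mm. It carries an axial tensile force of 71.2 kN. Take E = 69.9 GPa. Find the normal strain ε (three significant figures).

A = 1825 mm².
σ = N/A = 39.02 MPa; ε = σ/E = 39.02/69900 = 5.582e-04.

5.58e-04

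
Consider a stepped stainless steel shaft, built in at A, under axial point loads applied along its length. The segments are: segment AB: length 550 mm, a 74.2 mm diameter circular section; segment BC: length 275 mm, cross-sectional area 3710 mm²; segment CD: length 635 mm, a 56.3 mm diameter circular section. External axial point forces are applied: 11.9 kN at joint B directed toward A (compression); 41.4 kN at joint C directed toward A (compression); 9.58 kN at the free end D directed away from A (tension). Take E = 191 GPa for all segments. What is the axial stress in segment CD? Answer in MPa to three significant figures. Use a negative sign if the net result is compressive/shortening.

Internal axial forces (sectioning from the free end, tension +): N_CD = 9.58 kN, N_BC = -31.82 kN, N_AB = -43.72 kN.
A_CD = 2489 mm².
σ_CD = N_CD/A_CD = 9580/2489 = 3.848 MPa.

3.85 MPa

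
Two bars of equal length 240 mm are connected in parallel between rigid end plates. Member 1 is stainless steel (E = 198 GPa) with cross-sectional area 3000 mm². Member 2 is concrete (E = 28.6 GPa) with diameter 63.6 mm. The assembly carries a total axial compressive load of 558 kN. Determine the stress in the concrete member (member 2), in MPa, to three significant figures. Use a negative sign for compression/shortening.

A_2 = 3177 mm².
Equal strain + equilibrium ⇒ each member carries load in proportion to AE: A₁E₁ = 594000000 N, A₂E₂ = 90860000 N, ΣAE = 684900000 N.
σ₂ = P·E₂/ΣAE = -558000·28600/684900000 = -23.3 MPa.

-23.3 MPa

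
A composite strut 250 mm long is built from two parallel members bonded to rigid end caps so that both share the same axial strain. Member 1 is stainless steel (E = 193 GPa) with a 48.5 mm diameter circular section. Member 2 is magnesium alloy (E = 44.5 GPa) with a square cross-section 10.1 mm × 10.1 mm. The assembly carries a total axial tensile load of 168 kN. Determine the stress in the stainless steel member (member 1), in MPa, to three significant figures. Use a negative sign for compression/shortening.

89.8 MPa

A_1 = 1847 mm².
A_2 = 102 mm².
Equal strain + equilibrium ⇒ each member carries load in proportion to AE: A₁E₁ = 356600000 N, A₂E₂ = 4539000 N, ΣAE = 361100000 N.
σ₁ = P·E₁/ΣAE = 168000·193000/361100000 = 89.79 MPa.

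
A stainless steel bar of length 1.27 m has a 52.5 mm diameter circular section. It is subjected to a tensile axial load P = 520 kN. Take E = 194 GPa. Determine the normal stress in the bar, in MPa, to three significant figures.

A = 2165 mm².
σ = N/A = 520000/2165 = 240.2 MPa.

240 MPa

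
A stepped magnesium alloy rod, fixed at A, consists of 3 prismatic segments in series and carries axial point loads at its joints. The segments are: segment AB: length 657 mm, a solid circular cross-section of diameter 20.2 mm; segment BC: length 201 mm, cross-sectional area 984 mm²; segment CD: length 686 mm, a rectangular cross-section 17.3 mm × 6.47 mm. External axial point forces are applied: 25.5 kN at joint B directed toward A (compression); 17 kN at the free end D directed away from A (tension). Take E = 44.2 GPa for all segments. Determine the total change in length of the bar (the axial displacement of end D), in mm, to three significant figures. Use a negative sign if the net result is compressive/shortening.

Internal axial forces (sectioning from the free end, tension +): N_CD = 17 kN, N_BC = 17 kN, N_AB = -8.5 kN.
A_AB = 320.5 mm².
A_CD = 111.9 mm².
δ_AB = -8500·657/(320.5·44200) = -0.3942 mm
δ_BC = 17000·201/(984·44200) = 0.07856 mm
δ_CD = 17000·686/(111.9·44200) = 2.357 mm
δ = Σδ_i = 2.042 mm.

2.04 mm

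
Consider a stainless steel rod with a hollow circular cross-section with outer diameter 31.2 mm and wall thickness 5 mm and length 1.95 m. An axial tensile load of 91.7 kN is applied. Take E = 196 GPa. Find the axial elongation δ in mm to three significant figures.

2.22 mm

A = 411.5 mm².
δ_mech = NL/(AE) = 91700·1950/(411.5·196000) = 2.217 mm.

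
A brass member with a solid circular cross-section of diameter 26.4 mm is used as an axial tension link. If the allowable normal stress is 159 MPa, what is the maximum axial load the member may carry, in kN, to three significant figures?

87.0 kN

A = 547.4 mm².
P_max = σ_allow · A = 159 · 547.4 = 87040 N = 87.04 kN.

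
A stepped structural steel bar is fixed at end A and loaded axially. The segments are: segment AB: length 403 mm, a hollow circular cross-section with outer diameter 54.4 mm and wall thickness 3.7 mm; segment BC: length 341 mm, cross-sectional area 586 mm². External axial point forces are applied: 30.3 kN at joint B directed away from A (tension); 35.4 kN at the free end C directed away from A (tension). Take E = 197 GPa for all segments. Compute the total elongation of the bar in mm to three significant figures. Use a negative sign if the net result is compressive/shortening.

0.333 mm

Internal axial forces (sectioning from the free end, tension +): N_BC = 35.4 kN, N_AB = 65.7 kN.
A_AB = 589.3 mm².
δ_AB = 65700·403/(589.3·197000) = 0.2281 mm
δ_BC = 35400·341/(586·197000) = 0.1046 mm
δ = Σδ_i = 0.3326 mm.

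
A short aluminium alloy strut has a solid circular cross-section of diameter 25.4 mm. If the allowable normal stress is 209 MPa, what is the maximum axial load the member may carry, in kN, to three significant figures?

A = 506.7 mm².
P_max = σ_allow · A = 209 · 506.7 = 105900 N = 105.9 kN.

106 kN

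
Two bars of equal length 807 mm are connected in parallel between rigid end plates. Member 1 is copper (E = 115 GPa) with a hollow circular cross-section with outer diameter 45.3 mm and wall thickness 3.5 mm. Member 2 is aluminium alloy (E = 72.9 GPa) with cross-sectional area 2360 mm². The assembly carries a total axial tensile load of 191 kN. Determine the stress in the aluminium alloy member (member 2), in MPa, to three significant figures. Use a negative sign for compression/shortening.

61.9 MPa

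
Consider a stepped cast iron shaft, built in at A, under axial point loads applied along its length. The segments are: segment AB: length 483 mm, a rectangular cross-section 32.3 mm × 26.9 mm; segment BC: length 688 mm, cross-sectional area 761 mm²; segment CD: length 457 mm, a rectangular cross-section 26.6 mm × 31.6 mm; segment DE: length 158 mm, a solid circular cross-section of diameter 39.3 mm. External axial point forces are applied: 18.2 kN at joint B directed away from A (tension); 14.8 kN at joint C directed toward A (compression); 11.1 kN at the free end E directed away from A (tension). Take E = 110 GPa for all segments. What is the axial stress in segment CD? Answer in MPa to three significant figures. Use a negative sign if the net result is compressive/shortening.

13.2 MPa

Internal axial forces (sectioning from the free end, tension +): N_DE = 11.1 kN, N_CD = 11.1 kN, N_BC = -3.7 kN, N_AB = 14.5 kN.
A_CD = 840.6 mm².
σ_CD = N_CD/A_CD = 11100/840.6 = 13.21 MPa.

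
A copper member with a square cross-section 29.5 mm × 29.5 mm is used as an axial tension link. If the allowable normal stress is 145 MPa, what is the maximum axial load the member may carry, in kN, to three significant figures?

126 kN

A = 870.2 mm².
P_max = σ_allow · A = 145 · 870.2 = 126200 N = 126.2 kN.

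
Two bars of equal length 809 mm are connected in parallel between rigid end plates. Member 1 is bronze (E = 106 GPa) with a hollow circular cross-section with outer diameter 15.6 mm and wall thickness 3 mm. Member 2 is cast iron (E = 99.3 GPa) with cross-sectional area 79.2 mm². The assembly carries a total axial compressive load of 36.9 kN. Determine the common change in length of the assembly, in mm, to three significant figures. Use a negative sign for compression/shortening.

-1.46 mm

A_1 = 118.8 mm².
Equal strain + equilibrium ⇒ each member carries load in proportion to AE: A₁E₁ = 12590000 N, A₂E₂ = 7865000 N, ΣAE = 20450000 N.
δ = PL/ΣAE = -36900·809/20450000 = -1.46 mm.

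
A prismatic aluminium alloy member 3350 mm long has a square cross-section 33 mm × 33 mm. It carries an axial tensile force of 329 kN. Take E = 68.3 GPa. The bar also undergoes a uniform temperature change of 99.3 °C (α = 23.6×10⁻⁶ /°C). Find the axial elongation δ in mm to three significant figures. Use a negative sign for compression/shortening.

A = 1089 mm².
δ_mech = NL/(AE) = 329000·3350/(1089·68300) = 14.82 mm.
δ_thermal = αLΔT = 23.6e-6·3350·99.3 = 7.851 mm.
δ = δ_mech + δ_thermal = 22.67 mm.

22.7 mm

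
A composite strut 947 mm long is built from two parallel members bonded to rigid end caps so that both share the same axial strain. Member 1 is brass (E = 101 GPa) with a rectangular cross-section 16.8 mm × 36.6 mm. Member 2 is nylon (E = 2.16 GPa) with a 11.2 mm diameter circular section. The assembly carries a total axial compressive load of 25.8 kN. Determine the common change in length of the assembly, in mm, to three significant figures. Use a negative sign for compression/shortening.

A_1 = 614.9 mm².
A_2 = 98.52 mm².
Equal strain + equilibrium ⇒ each member carries load in proportion to AE: A₁E₁ = 62100000 N, A₂E₂ = 212800 N, ΣAE = 62320000 N.
δ = PL/ΣAE = -25800·947/62320000 = -0.3921 mm.

-0.392 mm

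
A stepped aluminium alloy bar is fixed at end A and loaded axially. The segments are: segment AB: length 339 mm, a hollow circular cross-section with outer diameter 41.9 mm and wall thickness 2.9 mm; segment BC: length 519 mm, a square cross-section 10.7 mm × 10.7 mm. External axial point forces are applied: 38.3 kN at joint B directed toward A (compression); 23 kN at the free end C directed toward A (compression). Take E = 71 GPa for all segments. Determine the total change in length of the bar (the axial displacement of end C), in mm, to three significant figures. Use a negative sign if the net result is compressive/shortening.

-2.29 mm

Internal axial forces (sectioning from the free end, tension +): N_BC = -23 kN, N_AB = -61.3 kN.
A_AB = 355.3 mm².
A_BC = 114.5 mm².
δ_AB = -61300·339/(355.3·71000) = -0.8237 mm
δ_BC = -23000·519/(114.5·71000) = -1.468 mm
δ = Σδ_i = -2.292 mm.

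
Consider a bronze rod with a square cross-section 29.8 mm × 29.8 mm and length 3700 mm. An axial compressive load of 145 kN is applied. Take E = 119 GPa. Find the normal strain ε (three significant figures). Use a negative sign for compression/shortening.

-0.00137

A = 888 mm².
σ = N/A = -163.3 MPa; ε = σ/E = -163.3/119000 = -1.372e-03.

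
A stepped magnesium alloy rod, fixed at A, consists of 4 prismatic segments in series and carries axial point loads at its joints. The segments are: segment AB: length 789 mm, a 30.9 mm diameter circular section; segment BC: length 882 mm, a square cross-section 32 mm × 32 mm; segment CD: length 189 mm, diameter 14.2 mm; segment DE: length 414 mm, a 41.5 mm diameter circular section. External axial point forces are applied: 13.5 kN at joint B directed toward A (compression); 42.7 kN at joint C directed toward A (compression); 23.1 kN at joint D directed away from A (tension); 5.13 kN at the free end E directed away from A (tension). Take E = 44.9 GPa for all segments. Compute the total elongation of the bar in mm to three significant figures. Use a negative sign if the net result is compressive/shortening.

-0.148 mm

Internal axial forces (sectioning from the free end, tension +): N_DE = 5.13 kN, N_CD = 28.23 kN, N_BC = -14.47 kN, N_AB = -27.97 kN.
A_AB = 749.9 mm².
A_BC = 1024 mm².
A_CD = 158.4 mm².
A_DE = 1353 mm².
δ_AB = -27970·789/(749.9·44900) = -0.6554 mm
δ_BC = -14470·882/(1024·44900) = -0.2776 mm
δ_CD = 28230·189/(158.4·44900) = 0.7503 mm
δ_DE = 5130·414/(1353·44900) = 0.03497 mm
δ = Σδ_i = -0.1477 mm.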